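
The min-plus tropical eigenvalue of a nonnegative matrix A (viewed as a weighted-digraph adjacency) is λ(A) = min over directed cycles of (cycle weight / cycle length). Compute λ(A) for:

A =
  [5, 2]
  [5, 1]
λ(A) = 1

Enumerate directed cycles and compute their means (weight / length). Sample:
  cycle 0 → 0: weight = 5, length = 1, mean = 5/1 ≈ 5.000
  cycle 1 → 1: weight = 1, length = 1, mean = 1/1 ≈ 1.000
  cycle 0 → 1 → 0: weight = 7, length = 2, mean = 7/2 ≈ 3.500
  cycle 1 → 0 → 1: weight = 7, length = 2, mean = 7/2 ≈ 3.500
Minimum mean = 1.000, attained e.g. along the cycle 1 → 1 with weight 1 and length 1. So λ(A) = 1/1 = 1.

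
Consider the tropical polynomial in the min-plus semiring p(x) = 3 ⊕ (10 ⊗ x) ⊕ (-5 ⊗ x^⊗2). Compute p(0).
p(0) = -5

A tropical monomial a ⊗ x^⊗i evaluates to a + i · x. Evaluating each term at x = 0:
  Term 0 contributes 3 + 0 · 0 = 3
  Term 1 contributes 10 + 1 · 0 = 10
  Term 2 contributes -5 + 2 · 0 = -5
p(0) = ⊕ of these = min[3, 10, -5] = -5.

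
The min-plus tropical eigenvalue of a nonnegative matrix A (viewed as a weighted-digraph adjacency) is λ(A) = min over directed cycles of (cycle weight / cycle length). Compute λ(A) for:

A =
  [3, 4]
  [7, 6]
λ(A) = 3

Enumerate directed cycles and compute their means (weight / length). Sample:
  cycle 0 → 0: weight = 3, length = 1, mean = 3/1 ≈ 3.000
  cycle 1 → 1: weight = 6, length = 1, mean = 6/1 ≈ 6.000
  cycle 0 → 1 → 0: weight = 11, length = 2, mean = 11/2 ≈ 5.500
  cycle 1 → 0 → 1: weight = 11, length = 2, mean = 11/2 ≈ 5.500
Minimum mean = 3.000, attained e.g. along the cycle 0 → 0 with weight 3 and length 1. So λ(A) = 3/1 = 3.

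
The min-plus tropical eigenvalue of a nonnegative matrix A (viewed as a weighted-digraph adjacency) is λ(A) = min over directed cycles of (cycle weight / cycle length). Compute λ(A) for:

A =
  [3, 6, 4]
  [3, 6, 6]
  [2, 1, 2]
λ(A) = 2

Enumerate directed cycles and compute their means (weight / length). Sample:
  cycle 0 → 0: weight = 3, length = 1, mean = 3/1 ≈ 3.000
  cycle 1 → 1: weight = 6, length = 1, mean = 6/1 ≈ 6.000
  cycle 2 → 2: weight = 2, length = 1, mean = 2/1 ≈ 2.000
  cycle 0 → 1 → 0: weight = 9, length = 2, mean = 9/2 ≈ 4.500
  cycle 0 → 2 → 0: weight = 6, length = 2, mean = 6/2 ≈ 3.000
  cycle 1 → 0 → 1: weight = 9, length = 2, mean = 9/2 ≈ 4.500
Minimum mean = 2.000, attained e.g. along the cycle 2 → 2 with weight 2 and length 1. So λ(A) = 2/1 = 2.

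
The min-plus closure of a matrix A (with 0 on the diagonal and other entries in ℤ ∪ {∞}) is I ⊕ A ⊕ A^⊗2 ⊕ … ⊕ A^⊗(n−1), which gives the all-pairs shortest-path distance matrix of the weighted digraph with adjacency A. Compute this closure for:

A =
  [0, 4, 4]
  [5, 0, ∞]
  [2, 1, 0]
Closure =
  [0, 4, 4]
  [5, 0, 9]
  [2, 1, 0]

This is the Floyd-Warshall all-pairs shortest-path computation. For each intermediate vertex k = 0, 1, …, 2, update dist[i][j] ← min(dist[i][j], dist[i][k] + dist[k][j]). The final matrix gives, for each (i, j), the minimum total weight of any directed path from i to j (possibly empty when i = j).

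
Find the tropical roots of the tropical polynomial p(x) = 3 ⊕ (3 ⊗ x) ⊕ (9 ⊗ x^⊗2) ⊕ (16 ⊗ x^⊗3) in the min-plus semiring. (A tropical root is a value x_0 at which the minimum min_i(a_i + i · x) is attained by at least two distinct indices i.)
Roots: {-7, -6, 0}

Each tropical root is a break point of the lower envelope of the lines y = a_i + i · x (there are 4 lines, with slopes 0, 1, ..., 3). Only the lines that attain the minimum somewhere contribute to roots; other lines are dominated. Here the surviving (envelope) indices are i = 3, i = 2, i = 1, i = 0.
Intersections between consecutive envelope lines give the roots: for adjacent envelope indices i < j the intersection is x = (a_i − a_j) / (j − i). Reading off the sorted break points: {-7, -6, 0}.
Verification: at each break x_0, at least two indices attain the minimum of min_i(a_i + i · x_0).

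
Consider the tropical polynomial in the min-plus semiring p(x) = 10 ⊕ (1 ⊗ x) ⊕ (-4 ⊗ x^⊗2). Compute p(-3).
p(-3) = -10

A tropical monomial a ⊗ x^⊗i evaluates to a + i · x. Evaluating each term at x = -3:
  Term 0 contributes 10 + 0 · -3 = 10
  Term 1 contributes 1 + 1 · -3 = -2
  Term 2 contributes -4 + 2 · -3 = -10
p(-3) = ⊕ of these = min[10, -2, -10] = -10.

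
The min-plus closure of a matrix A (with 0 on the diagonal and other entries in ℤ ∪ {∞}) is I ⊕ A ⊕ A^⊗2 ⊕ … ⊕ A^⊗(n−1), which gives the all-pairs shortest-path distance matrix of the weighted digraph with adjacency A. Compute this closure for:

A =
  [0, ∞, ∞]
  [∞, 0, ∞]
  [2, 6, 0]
Closure =
  [0, ∞, ∞]
  [∞, 0, ∞]
  [2, 6, 0]

This is the Floyd-Warshall all-pairs shortest-path computation. For each intermediate vertex k = 0, 1, …, 2, update dist[i][j] ← min(dist[i][j], dist[i][k] + dist[k][j]). The final matrix gives, for each (i, j), the minimum total weight of any directed path from i to j (possibly empty when i = j).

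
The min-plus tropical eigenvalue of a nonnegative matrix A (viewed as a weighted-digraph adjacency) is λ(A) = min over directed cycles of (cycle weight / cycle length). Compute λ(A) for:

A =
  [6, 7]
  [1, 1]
λ(A) = 1

Enumerate directed cycles and compute their means (weight / length). Sample:
  cycle 0 → 0: weight = 6, length = 1, mean = 6/1 ≈ 6.000
  cycle 1 → 1: weight = 1, length = 1, mean = 1/1 ≈ 1.000
  cycle 0 → 1 → 0: weight = 8, length = 2, mean = 8/2 ≈ 4.000
  cycle 1 → 0 → 1: weight = 8, length = 2, mean = 8/2 ≈ 4.000
Minimum mean = 1.000, attained e.g. along the cycle 1 → 1 with weight 1 and length 1. So λ(A) = 1/1 = 1.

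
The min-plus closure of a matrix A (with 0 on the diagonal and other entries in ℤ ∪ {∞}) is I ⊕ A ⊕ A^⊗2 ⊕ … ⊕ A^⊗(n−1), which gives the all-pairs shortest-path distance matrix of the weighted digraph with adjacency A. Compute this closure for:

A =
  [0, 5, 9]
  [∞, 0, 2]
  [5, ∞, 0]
Closure =
  [0, 5, 7]
  [7, 0, 2]
  [5, 10, 0]

This is the Floyd-Warshall all-pairs shortest-path computation. For each intermediate vertex k = 0, 1, …, 2, update dist[i][j] ← min(dist[i][j], dist[i][k] + dist[k][j]). The final matrix gives, for each (i, j), the minimum total weight of any directed path from i to j (possibly empty when i = j).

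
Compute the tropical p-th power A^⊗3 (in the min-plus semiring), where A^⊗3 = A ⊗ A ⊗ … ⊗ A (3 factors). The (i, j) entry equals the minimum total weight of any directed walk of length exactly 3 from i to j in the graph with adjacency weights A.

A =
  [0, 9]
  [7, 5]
A^⊗3 =
  [0, 9]
  [7, 15]

Each entry (A^⊗3)_ij equals the minimum over all length-3 walks i = v_0 → v_1 → … → v_3 = j of Σ_t A[v_t][v_{t+1}]. For example, for (i, j) = (0, 1) we minimise over 4 possible intermediate vertex sequences; the minimum is 9, attained along the walk 0 → 0 → 0 → 1.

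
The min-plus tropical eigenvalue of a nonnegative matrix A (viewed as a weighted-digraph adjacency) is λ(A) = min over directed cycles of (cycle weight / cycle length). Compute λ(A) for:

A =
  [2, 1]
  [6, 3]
λ(A) = 2

Enumerate directed cycles and compute their means (weight / length). Sample:
  cycle 0 → 0: weight = 2, length = 1, mean = 2/1 ≈ 2.000
  cycle 1 → 1: weight = 3, length = 1, mean = 3/1 ≈ 3.000
  cycle 0 → 1 → 0: weight = 7, length = 2, mean = 7/2 ≈ 3.500
  cycle 1 → 0 → 1: weight = 7, length = 2, mean = 7/2 ≈ 3.500
Minimum mean = 2.000, attained e.g. along the cycle 0 → 0 with weight 2 and length 1. So λ(A) = 2/1 = 2.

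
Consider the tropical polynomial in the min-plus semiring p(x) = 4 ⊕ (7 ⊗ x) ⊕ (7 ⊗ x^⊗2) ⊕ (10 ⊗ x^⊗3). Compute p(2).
p(2) = 4

A tropical monomial a ⊗ x^⊗i evaluates to a + i · x. Evaluating each term at x = 2:
  Term 0 contributes 4 + 0 · 2 = 4
  Term 1 contributes 7 + 1 · 2 = 9
  Term 2 contributes 7 + 2 · 2 = 11
  Term 3 contributes 10 + 3 · 2 = 16
p(2) = ⊕ of these = min[4, 9, 11, 16] = 4.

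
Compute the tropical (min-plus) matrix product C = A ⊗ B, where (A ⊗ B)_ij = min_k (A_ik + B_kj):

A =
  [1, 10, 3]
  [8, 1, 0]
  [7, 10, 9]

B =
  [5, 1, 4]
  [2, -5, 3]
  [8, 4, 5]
A ⊗ B =
  [6, 2, 5]
  [3, -4, 4]
  [12, 5, 11]

Apply the min-plus product entry-by-entry:
  C[0][0] = min over k of (A[0][0] + B[0][0] = 1 + 5 = 6, A[0][1] + B[1][0] = 10 + 2 = 12, A[0][2] + B[2][0] = 3 + 8 = 11) = 6 (attained at k = 0)
  C[0][1] = min over k of (A[0][0] + B[0][1] = 1 + 1 = 2, A[0][1] + B[1][1] = 10 + -5 = 5, A[0][2] + B[2][1] = 3 + 4 = 7) = 2 (attained at k = 0)
  C[0][2] = min over k of (A[0][0] + B[0][2] = 1 + 4 = 5, A[0][1] + B[1][2] = 10 + 3 = 13, A[0][2] + B[2][2] = 3 + 5 = 8) = 5 (attained at k = 0)
  C[1][0] = min over k of (A[1][0] + B[0][0] = 8 + 5 = 13, A[1][1] + B[1][0] = 1 + 2 = 3, A[1][2] + B[2][0] = 0 + 8 = 8) = 3 (attained at k = 1)
  C[1][1] = min over k of (A[1][0] + B[0][1] = 8 + 1 = 9, A[1][1] + B[1][1] = 1 + -5 = -4, A[1][2] + B[2][1] = 0 + 4 = 4) = -4 (attained at k = 1)
  C[1][2] = min over k of (A[1][0] + B[0][2] = 8 + 4 = 12, A[1][1] + B[1][2] = 1 + 3 = 4, A[1][2] + B[2][2] = 0 + 5 = 5) = 4 (attained at k = 1)
  C[2][0] = min over k of (A[2][0] + B[0][0] = 7 + 5 = 12, A[2][1] + B[1][0] = 10 + 2 = 12, A[2][2] + B[2][0] = 9 + 8 = 17) = 12 (attained at k = 0)
  C[2][1] = min over k of (A[2][0] + B[0][1] = 7 + 1 = 8, A[2][1] + B[1][1] = 10 + -5 = 5, A[2][2] + B[2][1] = 9 + 4 = 13) = 5 (attained at k = 1)
  C[2][2] = min over k of (A[2][0] + B[0][2] = 7 + 4 = 11, A[2][1] + B[1][2] = 10 + 3 = 13, A[2][2] + B[2][2] = 9 + 5 = 14) = 11 (attained at k = 0)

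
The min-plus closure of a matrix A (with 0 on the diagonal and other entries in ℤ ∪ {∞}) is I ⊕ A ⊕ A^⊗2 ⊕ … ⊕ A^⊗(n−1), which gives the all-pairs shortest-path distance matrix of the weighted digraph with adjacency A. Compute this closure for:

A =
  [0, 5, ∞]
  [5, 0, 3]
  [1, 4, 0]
Closure =
  [0, 5, 8]
  [4, 0, 3]
  [1, 4, 0]

This is the Floyd-Warshall all-pairs shortest-path computation. For each intermediate vertex k = 0, 1, …, 2, update dist[i][j] ← min(dist[i][j], dist[i][k] + dist[k][j]). The final matrix gives, for each (i, j), the minimum total weight of any directed path from i to j (possibly empty when i = j).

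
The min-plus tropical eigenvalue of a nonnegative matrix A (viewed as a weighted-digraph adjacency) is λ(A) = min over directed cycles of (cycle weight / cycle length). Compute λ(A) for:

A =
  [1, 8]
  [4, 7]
λ(A) = 1

Enumerate directed cycles and compute their means (weight / length). Sample:
  cycle 0 → 0: weight = 1, length = 1, mean = 1/1 ≈ 1.000
  cycle 1 → 1: weight = 7, length = 1, mean = 7/1 ≈ 7.000
  cycle 0 → 1 → 0: weight = 12, length = 2, mean = 12/2 ≈ 6.000
  cycle 1 → 0 → 1: weight = 12, length = 2, mean = 12/2 ≈ 6.000
Minimum mean = 1.000, attained e.g. along the cycle 0 → 0 with weight 1 and length 1. So λ(A) = 1/1 = 1.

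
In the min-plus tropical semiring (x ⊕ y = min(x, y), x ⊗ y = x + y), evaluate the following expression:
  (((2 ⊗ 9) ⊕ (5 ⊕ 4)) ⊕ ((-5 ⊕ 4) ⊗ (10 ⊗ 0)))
(((2 ⊗ 9) ⊕ (5 ⊕ 4)) ⊕ ((-5 ⊕ 4) ⊗ (10 ⊗ 0))) = 4

Expand innermost to outermost. Recall ⊕ takes the minimum of its arguments and ⊗ takes their sum. Working out the expression (((2 ⊗ 9) ⊕ (5 ⊕ 4)) ⊕ ((-5 ⊕ 4) ⊗ (10 ⊗ 0))) gives 4.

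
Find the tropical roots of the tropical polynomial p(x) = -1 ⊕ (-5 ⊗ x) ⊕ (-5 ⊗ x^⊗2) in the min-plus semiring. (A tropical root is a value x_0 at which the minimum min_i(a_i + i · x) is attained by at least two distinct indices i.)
Roots: {0, 4}

Each tropical root is a break point of the lower envelope of the lines y = a_i + i · x (there are 3 lines, with slopes 0, 1, ..., 2). Only the lines that attain the minimum somewhere contribute to roots; other lines are dominated. Here the surviving (envelope) indices are i = 2, i = 1, i = 0.
Intersections between consecutive envelope lines give the roots: for adjacent envelope indices i < j the intersection is x = (a_i − a_j) / (j − i). Reading off the sorted break points: {0, 4}.
Verification: at each break x_0, at least two indices attain the minimum of min_i(a_i + i · x_0).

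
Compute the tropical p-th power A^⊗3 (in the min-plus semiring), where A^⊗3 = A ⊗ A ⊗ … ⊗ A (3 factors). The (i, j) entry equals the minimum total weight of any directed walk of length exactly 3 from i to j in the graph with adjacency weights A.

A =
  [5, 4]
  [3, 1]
A^⊗3 =
  [8, 6]
  [5, 3]

Each entry (A^⊗3)_ij equals the minimum over all length-3 walks i = v_0 → v_1 → … → v_3 = j of Σ_t A[v_t][v_{t+1}]. For example, for (i, j) = (0, 1) we minimise over 4 possible intermediate vertex sequences; the minimum is 6, attained along the walk 0 → 1 → 1 → 1.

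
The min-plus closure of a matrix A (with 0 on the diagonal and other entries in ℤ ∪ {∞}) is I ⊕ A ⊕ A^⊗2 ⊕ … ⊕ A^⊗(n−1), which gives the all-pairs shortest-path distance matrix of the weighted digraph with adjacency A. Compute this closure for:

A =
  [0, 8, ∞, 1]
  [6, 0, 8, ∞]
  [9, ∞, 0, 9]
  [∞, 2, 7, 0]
Closure =
  [0, 3, 8, 1]
  [6, 0, 8, 7]
  [9, 11, 0, 9]
  [8, 2, 7, 0]

This is the Floyd-Warshall all-pairs shortest-path computation. For each intermediate vertex k = 0, 1, …, 3, update dist[i][j] ← min(dist[i][j], dist[i][k] + dist[k][j]). The final matrix gives, for each (i, j), the minimum total weight of any directed path from i to j (possibly empty when i = j).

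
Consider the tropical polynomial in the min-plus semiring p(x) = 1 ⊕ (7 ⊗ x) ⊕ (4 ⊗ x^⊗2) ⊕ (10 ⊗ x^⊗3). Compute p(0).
p(0) = 1

A tropical monomial a ⊗ x^⊗i evaluates to a + i · x. Evaluating each term at x = 0:
  Term 0 contributes 1 + 0 · 0 = 1
  Term 1 contributes 7 + 1 · 0 = 7
  Term 2 contributes 4 + 2 · 0 = 4
  Term 3 contributes 10 + 3 · 0 = 10
p(0) = ⊕ of these = min[1, 7, 4, 10] = 1.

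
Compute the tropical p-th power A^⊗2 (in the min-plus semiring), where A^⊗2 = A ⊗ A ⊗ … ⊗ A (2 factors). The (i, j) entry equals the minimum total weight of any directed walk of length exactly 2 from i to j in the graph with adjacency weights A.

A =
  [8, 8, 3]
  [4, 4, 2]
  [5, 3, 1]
A^⊗2 =
  [8, 6, 4]
  [7, 5, 3]
  [6, 4, 2]

Each entry (A^⊗2)_ij equals the minimum over all length-2 walks i = v_0 → v_1 → … → v_2 = j of Σ_t A[v_t][v_{t+1}]. For example, for (i, j) = (0, 2) we minimise over 3 possible intermediate vertex sequences; the minimum is 4, attained along the walk 0 → 2 → 2.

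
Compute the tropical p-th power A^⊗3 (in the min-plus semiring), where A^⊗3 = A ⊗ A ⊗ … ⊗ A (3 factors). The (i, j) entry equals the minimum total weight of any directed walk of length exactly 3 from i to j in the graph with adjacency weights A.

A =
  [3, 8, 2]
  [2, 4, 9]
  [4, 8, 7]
A^⊗3 =
  [9, 13, 8]
  [8, 12, 7]
  [10, 14, 9]

Each entry (A^⊗3)_ij equals the minimum over all length-3 walks i = v_0 → v_1 → … → v_3 = j of Σ_t A[v_t][v_{t+1}]. For example, for (i, j) = (0, 2) we minimise over 9 possible intermediate vertex sequences; the minimum is 8, attained along the walk 0 → 0 → 0 → 2.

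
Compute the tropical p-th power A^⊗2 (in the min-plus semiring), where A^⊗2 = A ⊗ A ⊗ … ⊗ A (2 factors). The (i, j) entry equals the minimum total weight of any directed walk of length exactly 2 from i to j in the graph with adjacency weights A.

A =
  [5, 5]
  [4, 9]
A^⊗2 =
  [9, 10]
  [9, 9]

Each entry (A^⊗2)_ij equals the minimum over all length-2 walks i = v_0 → v_1 → … → v_2 = j of Σ_t A[v_t][v_{t+1}]. For example, for (i, j) = (0, 1) we minimise over 2 possible intermediate vertex sequences; the minimum is 10, attained along the walk 0 → 0 → 1.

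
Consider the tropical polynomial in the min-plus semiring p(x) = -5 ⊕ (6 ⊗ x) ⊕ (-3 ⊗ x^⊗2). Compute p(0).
p(0) = -5

A tropical monomial a ⊗ x^⊗i evaluates to a + i · x. Evaluating each term at x = 0:
  Term 0 contributes -5 + 0 · 0 = -5
  Term 1 contributes 6 + 1 · 0 = 6
  Term 2 contributes -3 + 2 · 0 = -3
p(0) = ⊕ of these = min[-5, 6, -3] = -5.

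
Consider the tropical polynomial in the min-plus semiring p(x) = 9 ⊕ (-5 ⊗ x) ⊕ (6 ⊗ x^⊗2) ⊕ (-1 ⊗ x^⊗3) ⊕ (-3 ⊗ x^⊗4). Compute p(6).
p(6) = 1

A tropical monomial a ⊗ x^⊗i evaluates to a + i · x. Evaluating each term at x = 6:
  Term 0 contributes 9 + 0 · 6 = 9
  Term 1 contributes -5 + 1 · 6 = 1
  Term 2 contributes 6 + 2 · 6 = 18
  Term 3 contributes -1 + 3 · 6 = 17
  Term 4 contributes -3 + 4 · 6 = 21
p(6) = ⊕ of these = min[9, 1, 18, 17, 21] = 1.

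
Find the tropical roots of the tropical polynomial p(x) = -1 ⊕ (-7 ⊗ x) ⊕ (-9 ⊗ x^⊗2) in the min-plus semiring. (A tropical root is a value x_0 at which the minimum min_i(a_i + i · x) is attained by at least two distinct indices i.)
Roots: {2, 6}

Each tropical root is a break point of the lower envelope of the lines y = a_i + i · x (there are 3 lines, with slopes 0, 1, ..., 2). Only the lines that attain the minimum somewhere contribute to roots; other lines are dominated. Here the surviving (envelope) indices are i = 2, i = 1, i = 0.
Intersections between consecutive envelope lines give the roots: for adjacent envelope indices i < j the intersection is x = (a_i − a_j) / (j − i). Reading off the sorted break points: {2, 6}.
Verification: at each break x_0, at least two indices attain the minimum of min_i(a_i + i · x_0).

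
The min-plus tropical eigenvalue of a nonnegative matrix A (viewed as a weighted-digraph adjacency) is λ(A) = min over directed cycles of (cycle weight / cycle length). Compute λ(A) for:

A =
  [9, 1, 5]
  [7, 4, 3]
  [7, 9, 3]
λ(A) = 3

Enumerate directed cycles and compute their means (weight / length). Sample:
  cycle 0 → 0: weight = 9, length = 1, mean = 9/1 ≈ 9.000
  cycle 1 → 1: weight = 4, length = 1, mean = 4/1 ≈ 4.000
  cycle 2 → 2: weight = 3, length = 1, mean = 3/1 ≈ 3.000
  cycle 0 → 1 → 0: weight = 8, length = 2, mean = 8/2 ≈ 4.000
  cycle 0 → 2 → 0: weight = 12, length = 2, mean = 12/2 ≈ 6.000
  cycle 1 → 0 → 1: weight = 8, length = 2, mean = 8/2 ≈ 4.000
Minimum mean = 3.000, attained e.g. along the cycle 2 → 2 with weight 3 and length 1. So λ(A) = 3/1 = 3.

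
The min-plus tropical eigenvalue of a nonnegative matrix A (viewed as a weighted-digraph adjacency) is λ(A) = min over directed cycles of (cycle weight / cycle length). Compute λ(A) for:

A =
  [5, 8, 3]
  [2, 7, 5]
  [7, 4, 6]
λ(A) = 3

Enumerate directed cycles and compute their means (weight / length). Sample:
  cycle 0 → 0: weight = 5, length = 1, mean = 5/1 ≈ 5.000
  cycle 1 → 1: weight = 7, length = 1, mean = 7/1 ≈ 7.000
  cycle 2 → 2: weight = 6, length = 1, mean = 6/1 ≈ 6.000
  cycle 0 → 1 → 0: weight = 10, length = 2, mean = 10/2 ≈ 5.000
  cycle 0 → 2 → 0: weight = 10, length = 2, mean = 10/2 ≈ 5.000
  cycle 1 → 0 → 1: weight = 10, length = 2, mean = 10/2 ≈ 5.000
Minimum mean = 3.000, attained e.g. along the cycle 0 → 2 → 1 → 0 with weight 9 and length 3. So λ(A) = 9/3 = 3.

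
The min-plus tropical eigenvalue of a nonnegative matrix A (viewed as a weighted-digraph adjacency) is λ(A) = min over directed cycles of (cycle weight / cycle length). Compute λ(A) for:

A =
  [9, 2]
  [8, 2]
λ(A) = 2

Enumerate directed cycles and compute their means (weight / length). Sample:
  cycle 0 → 0: weight = 9, length = 1, mean = 9/1 ≈ 9.000
  cycle 1 → 1: weight = 2, length = 1, mean = 2/1 ≈ 2.000
  cycle 0 → 1 → 0: weight = 10, length = 2, mean = 10/2 ≈ 5.000
  cycle 1 → 0 → 1: weight = 10, length = 2, mean = 10/2 ≈ 5.000
Minimum mean = 2.000, attained e.g. along the cycle 1 → 1 with weight 2 and length 1. So λ(A) = 2/1 = 2.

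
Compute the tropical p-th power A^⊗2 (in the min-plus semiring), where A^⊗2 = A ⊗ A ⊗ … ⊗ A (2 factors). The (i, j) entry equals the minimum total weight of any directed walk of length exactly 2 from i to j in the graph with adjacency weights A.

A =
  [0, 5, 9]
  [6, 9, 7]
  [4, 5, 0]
A^⊗2 =
  [0, 5, 9]
  [6, 11, 7]
  [4, 5, 0]

Each entry (A^⊗2)_ij equals the minimum over all length-2 walks i = v_0 → v_1 → … → v_2 = j of Σ_t A[v_t][v_{t+1}]. For example, for (i, j) = (0, 2) we minimise over 3 possible intermediate vertex sequences; the minimum is 9, attained along the walk 0 → 0 → 2.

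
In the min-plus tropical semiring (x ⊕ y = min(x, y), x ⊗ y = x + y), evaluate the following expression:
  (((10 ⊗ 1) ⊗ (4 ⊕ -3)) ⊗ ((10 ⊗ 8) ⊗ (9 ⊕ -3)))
(((10 ⊗ 1) ⊗ (4 ⊕ -3)) ⊗ ((10 ⊗ 8) ⊗ (9 ⊕ -3))) = 23

Expand innermost to outermost. Recall ⊕ takes the minimum of its arguments and ⊗ takes their sum. Working out the expression (((10 ⊗ 1) ⊗ (4 ⊕ -3)) ⊗ ((10 ⊗ 8) ⊗ (9 ⊕ -3))) gives 23.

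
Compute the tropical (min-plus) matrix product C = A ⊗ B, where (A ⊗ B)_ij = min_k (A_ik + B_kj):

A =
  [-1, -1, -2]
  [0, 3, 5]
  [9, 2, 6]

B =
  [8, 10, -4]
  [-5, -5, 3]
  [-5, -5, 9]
A ⊗ B =
  [-7, -7, -5]
  [-2, -2, -4]
  [-3, -3, 5]

Apply the min-plus product entry-by-entry:
  C[0][0] = min over k of (A[0][0] + B[0][0] = -1 + 8 = 7, A[0][1] + B[1][0] = -1 + -5 = -6, A[0][2] + B[2][0] = -2 + -5 = -7) = -7 (attained at k = 2)
  C[0][1] = min over k of (A[0][0] + B[0][1] = -1 + 10 = 9, A[0][1] + B[1][1] = -1 + -5 = -6, A[0][2] + B[2][1] = -2 + -5 = -7) = -7 (attained at k = 2)
  C[0][2] = min over k of (A[0][0] + B[0][2] = -1 + -4 = -5, A[0][1] + B[1][2] = -1 + 3 = 2, A[0][2] + B[2][2] = -2 + 9 = 7) = -5 (attained at k = 0)
  C[1][0] = min over k of (A[1][0] + B[0][0] = 0 + 8 = 8, A[1][1] + B[1][0] = 3 + -5 = -2, A[1][2] + B[2][0] = 5 + -5 = 0) = -2 (attained at k = 1)
  C[1][1] = min over k of (A[1][0] + B[0][1] = 0 + 10 = 10, A[1][1] + B[1][1] = 3 + -5 = -2, A[1][2] + B[2][1] = 5 + -5 = 0) = -2 (attained at k = 1)
  C[1][2] = min over k of (A[1][0] + B[0][2] = 0 + -4 = -4, A[1][1] + B[1][2] = 3 + 3 = 6, A[1][2] + B[2][2] = 5 + 9 = 14) = -4 (attained at k = 0)
  C[2][0] = min over k of (A[2][0] + B[0][0] = 9 + 8 = 17, A[2][1] + B[1][0] = 2 + -5 = -3, A[2][2] + B[2][0] = 6 + -5 = 1) = -3 (attained at k = 1)
  C[2][1] = min over k of (A[2][0] + B[0][1] = 9 + 10 = 19, A[2][1] + B[1][1] = 2 + -5 = -3, A[2][2] + B[2][1] = 6 + -5 = 1) = -3 (attained at k = 1)
  C[2][2] = min over k of (A[2][0] + B[0][2] = 9 + -4 = 5, A[2][1] + B[1][2] = 2 + 3 = 5, A[2][2] + B[2][2] = 6 + 9 = 15) = 5 (attained at k = 0)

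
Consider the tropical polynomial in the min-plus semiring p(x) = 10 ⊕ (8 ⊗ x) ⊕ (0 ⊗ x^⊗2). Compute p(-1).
p(-1) = -2

A tropical monomial a ⊗ x^⊗i evaluates to a + i · x. Evaluating each term at x = -1:
  Term 0 contributes 10 + 0 · -1 = 10
  Term 1 contributes 8 + 1 · -1 = 7
  Term 2 contributes 0 + 2 · -1 = -2
p(-1) = ⊕ of these = min[10, 7, -2] = -2.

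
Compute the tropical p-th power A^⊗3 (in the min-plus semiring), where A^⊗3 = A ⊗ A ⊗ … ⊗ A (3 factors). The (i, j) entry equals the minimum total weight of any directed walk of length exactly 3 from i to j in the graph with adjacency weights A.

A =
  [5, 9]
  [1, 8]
A^⊗3 =
  [15, 19]
  [11, 15]

Each entry (A^⊗3)_ij equals the minimum over all length-3 walks i = v_0 → v_1 → … → v_3 = j of Σ_t A[v_t][v_{t+1}]. For example, for (i, j) = (0, 1) we minimise over 4 possible intermediate vertex sequences; the minimum is 19, attained along the walk 0 → 0 → 0 → 1.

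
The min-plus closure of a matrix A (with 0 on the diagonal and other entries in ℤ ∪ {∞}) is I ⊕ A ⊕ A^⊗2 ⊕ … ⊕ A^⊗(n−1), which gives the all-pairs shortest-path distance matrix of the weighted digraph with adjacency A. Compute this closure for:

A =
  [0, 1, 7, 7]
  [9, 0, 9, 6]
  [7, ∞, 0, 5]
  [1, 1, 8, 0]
Closure =
  [0, 1, 7, 7]
  [7, 0, 9, 6]
  [6, 6, 0, 5]
  [1, 1, 8, 0]

This is the Floyd-Warshall all-pairs shortest-path computation. For each intermediate vertex k = 0, 1, …, 3, update dist[i][j] ← min(dist[i][j], dist[i][k] + dist[k][j]). The final matrix gives, for each (i, j), the minimum total weight of any directed path from i to j (possibly empty when i = j).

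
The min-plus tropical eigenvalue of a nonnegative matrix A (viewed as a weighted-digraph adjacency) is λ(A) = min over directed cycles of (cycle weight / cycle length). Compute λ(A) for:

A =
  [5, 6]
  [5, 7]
λ(A) = 5

Enumerate directed cycles and compute their means (weight / length). Sample:
  cycle 0 → 0: weight = 5, length = 1, mean = 5/1 ≈ 5.000
  cycle 1 → 1: weight = 7, length = 1, mean = 7/1 ≈ 7.000
  cycle 0 → 1 → 0: weight = 11, length = 2, mean = 11/2 ≈ 5.500
  cycle 1 → 0 → 1: weight = 11, length = 2, mean = 11/2 ≈ 5.500
Minimum mean = 5.000, attained e.g. along the cycle 0 → 0 with weight 5 and length 1. So λ(A) = 5/1 = 5.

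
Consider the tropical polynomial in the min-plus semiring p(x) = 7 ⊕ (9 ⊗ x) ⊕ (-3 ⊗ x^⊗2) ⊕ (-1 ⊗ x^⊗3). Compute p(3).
p(3) = 3

A tropical monomial a ⊗ x^⊗i evaluates to a + i · x. Evaluating each term at x = 3:
  Term 0 contributes 7 + 0 · 3 = 7
  Term 1 contributes 9 + 1 · 3 = 12
  Term 2 contributes -3 + 2 · 3 = 3
  Term 3 contributes -1 + 3 · 3 = 8
p(3) = ⊕ of these = min[7, 12, 3, 8] = 3.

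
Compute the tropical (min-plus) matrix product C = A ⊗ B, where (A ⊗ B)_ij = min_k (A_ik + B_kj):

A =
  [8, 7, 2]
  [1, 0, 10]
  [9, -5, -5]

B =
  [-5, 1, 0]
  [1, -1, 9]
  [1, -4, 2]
A ⊗ B =
  [3, -2, 4]
  [-4, -1, 1]
  [-4, -9, -3]

Apply the min-plus product entry-by-entry:
  C[0][0] = min over k of (A[0][0] + B[0][0] = 8 + -5 = 3, A[0][1] + B[1][0] = 7 + 1 = 8, A[0][2] + B[2][0] = 2 + 1 = 3) = 3 (attained at k = 0)
  C[0][1] = min over k of (A[0][0] + B[0][1] = 8 + 1 = 9, A[0][1] + B[1][1] = 7 + -1 = 6, A[0][2] + B[2][1] = 2 + -4 = -2) = -2 (attained at k = 2)
  C[0][2] = min over k of (A[0][0] + B[0][2] = 8 + 0 = 8, A[0][1] + B[1][2] = 7 + 9 = 16, A[0][2] + B[2][2] = 2 + 2 = 4) = 4 (attained at k = 2)
  C[1][0] = min over k of (A[1][0] + B[0][0] = 1 + -5 = -4, A[1][1] + B[1][0] = 0 + 1 = 1, A[1][2] + B[2][0] = 10 + 1 = 11) = -4 (attained at k = 0)
  C[1][1] = min over k of (A[1][0] + B[0][1] = 1 + 1 = 2, A[1][1] + B[1][1] = 0 + -1 = -1, A[1][2] + B[2][1] = 10 + -4 = 6) = -1 (attained at k = 1)
  C[1][2] = min over k of (A[1][0] + B[0][2] = 1 + 0 = 1, A[1][1] + B[1][2] = 0 + 9 = 9, A[1][2] + B[2][2] = 10 + 2 = 12) = 1 (attained at k = 0)
  C[2][0] = min over k of (A[2][0] + B[0][0] = 9 + -5 = 4, A[2][1] + B[1][0] = -5 + 1 = -4, A[2][2] + B[2][0] = -5 + 1 = -4) = -4 (attained at k = 1)
  C[2][1] = min over k of (A[2][0] + B[0][1] = 9 + 1 = 10, A[2][1] + B[1][1] = -5 + -1 = -6, A[2][2] + B[2][1] = -5 + -4 = -9) = -9 (attained at k = 2)
  C[2][2] = min over k of (A[2][0] + B[0][2] = 9 + 0 = 9, A[2][1] + B[1][2] = -5 + 9 = 4, A[2][2] + B[2][2] = -5 + 2 = -3) = -3 (attained at k = 2)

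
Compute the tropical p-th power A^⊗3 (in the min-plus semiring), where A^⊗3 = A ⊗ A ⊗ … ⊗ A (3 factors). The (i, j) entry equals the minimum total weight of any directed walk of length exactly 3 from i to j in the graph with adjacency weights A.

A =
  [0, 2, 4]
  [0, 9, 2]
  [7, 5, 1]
A^⊗3 =
  [0, 2, 4]
  [0, 2, 4]
  [5, 7, 3]

Each entry (A^⊗3)_ij equals the minimum over all length-3 walks i = v_0 → v_1 → … → v_3 = j of Σ_t A[v_t][v_{t+1}]. For example, for (i, j) = (0, 2) we minimise over 9 possible intermediate vertex sequences; the minimum is 4, attained along the walk 0 → 0 → 0 → 2.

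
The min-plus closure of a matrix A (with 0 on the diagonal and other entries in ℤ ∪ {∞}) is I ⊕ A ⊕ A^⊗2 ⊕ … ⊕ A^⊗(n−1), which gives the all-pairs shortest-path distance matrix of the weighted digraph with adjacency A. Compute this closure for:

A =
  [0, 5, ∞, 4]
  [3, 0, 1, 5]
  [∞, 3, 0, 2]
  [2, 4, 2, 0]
Closure =
  [0, 5, 6, 4]
  [3, 0, 1, 3]
  [4, 3, 0, 2]
  [2, 4, 2, 0]

This is the Floyd-Warshall all-pairs shortest-path computation. For each intermediate vertex k = 0, 1, …, 3, update dist[i][j] ← min(dist[i][j], dist[i][k] + dist[k][j]). The final matrix gives, for each (i, j), the minimum total weight of any directed path from i to j (possibly empty when i = j).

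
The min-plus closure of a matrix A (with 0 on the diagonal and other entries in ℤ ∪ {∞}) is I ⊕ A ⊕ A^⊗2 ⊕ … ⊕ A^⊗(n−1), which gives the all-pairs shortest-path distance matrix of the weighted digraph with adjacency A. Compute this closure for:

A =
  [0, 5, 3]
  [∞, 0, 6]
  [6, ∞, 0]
Closure =
  [0, 5, 3]
  [12, 0, 6]
  [6, 11, 0]

This is the Floyd-Warshall all-pairs shortest-path computation. For each intermediate vertex k = 0, 1, …, 2, update dist[i][j] ← min(dist[i][j], dist[i][k] + dist[k][j]). The final matrix gives, for each (i, j), the minimum total weight of any directed path from i to j (possibly empty when i = j).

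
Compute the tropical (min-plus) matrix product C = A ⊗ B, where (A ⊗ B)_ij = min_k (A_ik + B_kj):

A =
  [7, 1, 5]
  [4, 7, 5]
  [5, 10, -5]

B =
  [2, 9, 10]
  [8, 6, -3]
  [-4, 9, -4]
A ⊗ B =
  [1, 7, -2]
  [1, 13, 1]
  [-9, 4, -9]

Apply the min-plus product entry-by-entry:
  C[0][0] = min over k of (A[0][0] + B[0][0] = 7 + 2 = 9, A[0][1] + B[1][0] = 1 + 8 = 9, A[0][2] + B[2][0] = 5 + -4 = 1) = 1 (attained at k = 2)
  C[0][1] = min over k of (A[0][0] + B[0][1] = 7 + 9 = 16, A[0][1] + B[1][1] = 1 + 6 = 7, A[0][2] + B[2][1] = 5 + 9 = 14) = 7 (attained at k = 1)
  C[0][2] = min over k of (A[0][0] + B[0][2] = 7 + 10 = 17, A[0][1] + B[1][2] = 1 + -3 = -2, A[0][2] + B[2][2] = 5 + -4 = 1) = -2 (attained at k = 1)
  C[1][0] = min over k of (A[1][0] + B[0][0] = 4 + 2 = 6, A[1][1] + B[1][0] = 7 + 8 = 15, A[1][2] + B[2][0] = 5 + -4 = 1) = 1 (attained at k = 2)
  C[1][1] = min over k of (A[1][0] + B[0][1] = 4 + 9 = 13, A[1][1] + B[1][1] = 7 + 6 = 13, A[1][2] + B[2][1] = 5 + 9 = 14) = 13 (attained at k = 0)
  C[1][2] = min over k of (A[1][0] + B[0][2] = 4 + 10 = 14, A[1][1] + B[1][2] = 7 + -3 = 4, A[1][2] + B[2][2] = 5 + -4 = 1) = 1 (attained at k = 2)
  C[2][0] = min over k of (A[2][0] + B[0][0] = 5 + 2 = 7, A[2][1] + B[1][0] = 10 + 8 = 18, A[2][2] + B[2][0] = -5 + -4 = -9) = -9 (attained at k = 2)
  C[2][1] = min over k of (A[2][0] + B[0][1] = 5 + 9 = 14, A[2][1] + B[1][1] = 10 + 6 = 16, A[2][2] + B[2][1] = -5 + 9 = 4) = 4 (attained at k = 2)
  C[2][2] = min over k of (A[2][0] + B[0][2] = 5 + 10 = 15, A[2][1] + B[1][2] = 10 + -3 = 7, A[2][2] + B[2][2] = -5 + -4 = -9) = -9 (attained at k = 2)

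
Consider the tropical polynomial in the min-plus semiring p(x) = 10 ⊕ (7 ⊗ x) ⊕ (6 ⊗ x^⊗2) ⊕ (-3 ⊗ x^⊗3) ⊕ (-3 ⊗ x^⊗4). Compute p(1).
p(1) = 0

A tropical monomial a ⊗ x^⊗i evaluates to a + i · x. Evaluating each term at x = 1:
  Term 0 contributes 10 + 0 · 1 = 10
  Term 1 contributes 7 + 1 · 1 = 8
  Term 2 contributes 6 + 2 · 1 = 8
  Term 3 contributes -3 + 3 · 1 = 0
  Term 4 contributes -3 + 4 · 1 = 1
p(1) = ⊕ of these = min[10, 8, 8, 0, 1] = 0.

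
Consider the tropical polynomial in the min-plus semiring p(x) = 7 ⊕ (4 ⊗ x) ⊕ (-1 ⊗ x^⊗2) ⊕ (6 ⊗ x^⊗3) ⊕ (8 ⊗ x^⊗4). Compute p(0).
p(0) = -1

A tropical monomial a ⊗ x^⊗i evaluates to a + i · x. Evaluating each term at x = 0:
  Term 0 contributes 7 + 0 · 0 = 7
  Term 1 contributes 4 + 1 · 0 = 4
  Term 2 contributes -1 + 2 · 0 = -1
  Term 3 contributes 6 + 3 · 0 = 6
  Term 4 contributes 8 + 4 · 0 = 8
p(0) = ⊕ of these = min[7, 4, -1, 6, 8] = -1.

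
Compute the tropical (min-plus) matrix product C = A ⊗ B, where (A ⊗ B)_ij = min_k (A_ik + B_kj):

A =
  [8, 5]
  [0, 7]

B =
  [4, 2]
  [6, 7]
A ⊗ B =
  [11, 10]
  [4, 2]

Apply the min-plus product entry-by-entry:
  C[0][0] = min over k of (A[0][0] + B[0][0] = 8 + 4 = 12, A[0][1] + B[1][0] = 5 + 6 = 11) = 11 (attained at k = 1)
  C[0][1] = min over k of (A[0][0] + B[0][1] = 8 + 2 = 10, A[0][1] + B[1][1] = 5 + 7 = 12) = 10 (attained at k = 0)
  C[1][0] = min over k of (A[1][0] + B[0][0] = 0 + 4 = 4, A[1][1] + B[1][0] = 7 + 6 = 13) = 4 (attained at k = 0)
  C[1][1] = min over k of (A[1][0] + B[0][1] = 0 + 2 = 2, A[1][1] + B[1][1] = 7 + 7 = 14) = 2 (attained at k = 0)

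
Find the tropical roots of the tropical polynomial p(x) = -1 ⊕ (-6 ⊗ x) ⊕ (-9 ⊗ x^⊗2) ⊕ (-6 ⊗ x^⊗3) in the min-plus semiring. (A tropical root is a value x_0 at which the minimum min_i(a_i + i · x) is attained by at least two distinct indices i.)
Roots: {-3, 3, 5}

Each tropical root is a break point of the lower envelope of the lines y = a_i + i · x (there are 4 lines, with slopes 0, 1, ..., 3). Only the lines that attain the minimum somewhere contribute to roots; other lines are dominated. Here the surviving (envelope) indices are i = 3, i = 2, i = 1, i = 0.
Intersections between consecutive envelope lines give the roots: for adjacent envelope indices i < j the intersection is x = (a_i − a_j) / (j − i). Reading off the sorted break points: {-3, 3, 5}.
Verification: at each break x_0, at least two indices attain the minimum of min_i(a_i + i · x_0).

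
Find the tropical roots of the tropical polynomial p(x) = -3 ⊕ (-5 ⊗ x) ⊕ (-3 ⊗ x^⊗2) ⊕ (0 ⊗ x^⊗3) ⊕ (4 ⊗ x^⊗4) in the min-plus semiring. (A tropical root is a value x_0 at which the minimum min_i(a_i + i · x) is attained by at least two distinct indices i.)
Roots: {-4, -3, -2, 2}

Each tropical root is a break point of the lower envelope of the lines y = a_i + i · x (there are 5 lines, with slopes 0, 1, ..., 4). Only the lines that attain the minimum somewhere contribute to roots; other lines are dominated. Here the surviving (envelope) indices are i = 4, i = 3, i = 2, i = 1, i = 0.
Intersections between consecutive envelope lines give the roots: for adjacent envelope indices i < j the intersection is x = (a_i − a_j) / (j − i). Reading off the sorted break points: {-4, -3, -2, 2}.
Verification: at each break x_0, at least two indices attain the minimum of min_i(a_i + i · x_0).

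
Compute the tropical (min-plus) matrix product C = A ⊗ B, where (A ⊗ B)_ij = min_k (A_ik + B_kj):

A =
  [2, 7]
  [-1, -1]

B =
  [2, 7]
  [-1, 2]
A ⊗ B =
  [4, 9]
  [-2, 1]

Apply the min-plus product entry-by-entry:
  C[0][0] = min over k of (A[0][0] + B[0][0] = 2 + 2 = 4, A[0][1] + B[1][0] = 7 + -1 = 6) = 4 (attained at k = 0)
  C[0][1] = min over k of (A[0][0] + B[0][1] = 2 + 7 = 9, A[0][1] + B[1][1] = 7 + 2 = 9) = 9 (attained at k = 0)
  C[1][0] = min over k of (A[1][0] + B[0][0] = -1 + 2 = 1, A[1][1] + B[1][0] = -1 + -1 = -2) = -2 (attained at k = 1)
  C[1][1] = min over k of (A[1][0] + B[0][1] = -1 + 7 = 6, A[1][1] + B[1][1] = -1 + 2 = 1) = 1 (attained at k = 1)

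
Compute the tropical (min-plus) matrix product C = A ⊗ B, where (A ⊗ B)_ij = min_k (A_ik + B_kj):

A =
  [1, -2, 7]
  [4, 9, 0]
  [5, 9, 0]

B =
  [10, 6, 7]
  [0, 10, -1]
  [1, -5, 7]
A ⊗ B =
  [-2, 2, -3]
  [1, -5, 7]
  [1, -5, 7]

Apply the min-plus product entry-by-entry:
  C[0][0] = min over k of (A[0][0] + B[0][0] = 1 + 10 = 11, A[0][1] + B[1][0] = -2 + 0 = -2, A[0][2] + B[2][0] = 7 + 1 = 8) = -2 (attained at k = 1)
  C[0][1] = min over k of (A[0][0] + B[0][1] = 1 + 6 = 7, A[0][1] + B[1][1] = -2 + 10 = 8, A[0][2] + B[2][1] = 7 + -5 = 2) = 2 (attained at k = 2)
  C[0][2] = min over k of (A[0][0] + B[0][2] = 1 + 7 = 8, A[0][1] + B[1][2] = -2 + -1 = -3, A[0][2] + B[2][2] = 7 + 7 = 14) = -3 (attained at k = 1)
  C[1][0] = min over k of (A[1][0] + B[0][0] = 4 + 10 = 14, A[1][1] + B[1][0] = 9 + 0 = 9, A[1][2] + B[2][0] = 0 + 1 = 1) = 1 (attained at k = 2)
  C[1][1] = min over k of (A[1][0] + B[0][1] = 4 + 6 = 10, A[1][1] + B[1][1] = 9 + 10 = 19, A[1][2] + B[2][1] = 0 + -5 = -5) = -5 (attained at k = 2)
  C[1][2] = min over k of (A[1][0] + B[0][2] = 4 + 7 = 11, A[1][1] + B[1][2] = 9 + -1 = 8, A[1][2] + B[2][2] = 0 + 7 = 7) = 7 (attained at k = 2)
  C[2][0] = min over k of (A[2][0] + B[0][0] = 5 + 10 = 15, A[2][1] + B[1][0] = 9 + 0 = 9, A[2][2] + B[2][0] = 0 + 1 = 1) = 1 (attained at k = 2)
  C[2][1] = min over k of (A[2][0] + B[0][1] = 5 + 6 = 11, A[2][1] + B[1][1] = 9 + 10 = 19, A[2][2] + B[2][1] = 0 + -5 = -5) = -5 (attained at k = 2)
  C[2][2] = min over k of (A[2][0] + B[0][2] = 5 + 7 = 12, A[2][1] + B[1][2] = 9 + -1 = 8, A[2][2] + B[2][2] = 0 + 7 = 7) = 7 (attained at k = 2)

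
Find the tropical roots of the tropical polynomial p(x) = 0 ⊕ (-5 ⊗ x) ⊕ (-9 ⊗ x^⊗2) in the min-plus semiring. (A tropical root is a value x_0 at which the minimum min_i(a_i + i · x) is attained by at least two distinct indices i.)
Roots: {4, 5}

Each tropical root is a break point of the lower envelope of the lines y = a_i + i · x (there are 3 lines, with slopes 0, 1, ..., 2). Only the lines that attain the minimum somewhere contribute to roots; other lines are dominated. Here the surviving (envelope) indices are i = 2, i = 1, i = 0.
Intersections between consecutive envelope lines give the roots: for adjacent envelope indices i < j the intersection is x = (a_i − a_j) / (j − i). Reading off the sorted break points: {4, 5}.
Verification: at each break x_0, at least two indices attain the minimum of min_i(a_i + i · x_0).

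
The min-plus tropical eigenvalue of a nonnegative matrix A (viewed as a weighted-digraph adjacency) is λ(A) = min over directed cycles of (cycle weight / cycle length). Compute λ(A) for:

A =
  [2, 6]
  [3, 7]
λ(A) = 2

Enumerate directed cycles and compute their means (weight / length). Sample:
  cycle 0 → 0: weight = 2, length = 1, mean = 2/1 ≈ 2.000
  cycle 1 → 1: weight = 7, length = 1, mean = 7/1 ≈ 7.000
  cycle 0 → 1 → 0: weight = 9, length = 2, mean = 9/2 ≈ 4.500
  cycle 1 → 0 → 1: weight = 9, length = 2, mean = 9/2 ≈ 4.500
Minimum mean = 2.000, attained e.g. along the cycle 0 → 0 with weight 2 and length 1. So λ(A) = 2/1 = 2.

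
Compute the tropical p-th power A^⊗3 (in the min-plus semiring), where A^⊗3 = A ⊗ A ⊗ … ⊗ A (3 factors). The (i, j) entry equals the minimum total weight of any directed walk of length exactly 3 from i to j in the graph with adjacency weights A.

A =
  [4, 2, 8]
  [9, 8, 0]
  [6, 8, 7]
A^⊗3 =
  [8, 10, 6]
  [10, 8, 8]
  [14, 12, 8]

Each entry (A^⊗3)_ij equals the minimum over all length-3 walks i = v_0 → v_1 → … → v_3 = j of Σ_t A[v_t][v_{t+1}]. For example, for (i, j) = (0, 2) we minimise over 9 possible intermediate vertex sequences; the minimum is 6, attained along the walk 0 → 0 → 1 → 2.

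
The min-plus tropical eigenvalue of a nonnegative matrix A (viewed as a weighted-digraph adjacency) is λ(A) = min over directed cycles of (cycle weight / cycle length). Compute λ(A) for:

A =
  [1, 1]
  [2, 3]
λ(A) = 1

Enumerate directed cycles and compute their means (weight / length). Sample:
  cycle 0 → 0: weight = 1, length = 1, mean = 1/1 ≈ 1.000
  cycle 1 → 1: weight = 3, length = 1, mean = 3/1 ≈ 3.000
  cycle 0 → 1 → 0: weight = 3, length = 2, mean = 3/2 ≈ 1.500
  cycle 1 → 0 → 1: weight = 3, length = 2, mean = 3/2 ≈ 1.500
Minimum mean = 1.000, attained e.g. along the cycle 0 → 0 with weight 1 and length 1. So λ(A) = 1/1 = 1.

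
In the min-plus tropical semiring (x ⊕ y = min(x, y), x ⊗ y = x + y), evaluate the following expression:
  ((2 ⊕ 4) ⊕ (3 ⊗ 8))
((2 ⊕ 4) ⊕ (3 ⊗ 8)) = 2

Expand innermost to outermost. Recall ⊕ takes the minimum of its arguments and ⊗ takes their sum. Working out the expression ((2 ⊕ 4) ⊕ (3 ⊗ 8)) gives 2.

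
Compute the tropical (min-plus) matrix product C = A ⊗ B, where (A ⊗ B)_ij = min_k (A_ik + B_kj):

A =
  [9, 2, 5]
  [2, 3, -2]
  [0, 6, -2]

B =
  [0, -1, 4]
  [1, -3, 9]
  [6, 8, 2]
A ⊗ B =
  [3, -1, 7]
  [2, 0, 0]
  [0, -1, 0]

Apply the min-plus product entry-by-entry:
  C[0][0] = min over k of (A[0][0] + B[0][0] = 9 + 0 = 9, A[0][1] + B[1][0] = 2 + 1 = 3, A[0][2] + B[2][0] = 5 + 6 = 11) = 3 (attained at k = 1)
  C[0][1] = min over k of (A[0][0] + B[0][1] = 9 + -1 = 8, A[0][1] + B[1][1] = 2 + -3 = -1, A[0][2] + B[2][1] = 5 + 8 = 13) = -1 (attained at k = 1)
  C[0][2] = min over k of (A[0][0] + B[0][2] = 9 + 4 = 13, A[0][1] + B[1][2] = 2 + 9 = 11, A[0][2] + B[2][2] = 5 + 2 = 7) = 7 (attained at k = 2)
  C[1][0] = min over k of (A[1][0] + B[0][0] = 2 + 0 = 2, A[1][1] + B[1][0] = 3 + 1 = 4, A[1][2] + B[2][0] = -2 + 6 = 4) = 2 (attained at k = 0)
  C[1][1] = min over k of (A[1][0] + B[0][1] = 2 + -1 = 1, A[1][1] + B[1][1] = 3 + -3 = 0, A[1][2] + B[2][1] = -2 + 8 = 6) = 0 (attained at k = 1)
  C[1][2] = min over k of (A[1][0] + B[0][2] = 2 + 4 = 6, A[1][1] + B[1][2] = 3 + 9 = 12, A[1][2] + B[2][2] = -2 + 2 = 0) = 0 (attained at k = 2)
  C[2][0] = min over k of (A[2][0] + B[0][0] = 0 + 0 = 0, A[2][1] + B[1][0] = 6 + 1 = 7, A[2][2] + B[2][0] = -2 + 6 = 4) = 0 (attained at k = 0)
  C[2][1] = min over k of (A[2][0] + B[0][1] = 0 + -1 = -1, A[2][1] + B[1][1] = 6 + -3 = 3, A[2][2] + B[2][1] = -2 + 8 = 6) = -1 (attained at k = 0)
  C[2][2] = min over k of (A[2][0] + B[0][2] = 0 + 4 = 4, A[2][1] + B[1][2] = 6 + 9 = 15, A[2][2] + B[2][2] = -2 + 2 = 0) = 0 (attained at k = 2)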